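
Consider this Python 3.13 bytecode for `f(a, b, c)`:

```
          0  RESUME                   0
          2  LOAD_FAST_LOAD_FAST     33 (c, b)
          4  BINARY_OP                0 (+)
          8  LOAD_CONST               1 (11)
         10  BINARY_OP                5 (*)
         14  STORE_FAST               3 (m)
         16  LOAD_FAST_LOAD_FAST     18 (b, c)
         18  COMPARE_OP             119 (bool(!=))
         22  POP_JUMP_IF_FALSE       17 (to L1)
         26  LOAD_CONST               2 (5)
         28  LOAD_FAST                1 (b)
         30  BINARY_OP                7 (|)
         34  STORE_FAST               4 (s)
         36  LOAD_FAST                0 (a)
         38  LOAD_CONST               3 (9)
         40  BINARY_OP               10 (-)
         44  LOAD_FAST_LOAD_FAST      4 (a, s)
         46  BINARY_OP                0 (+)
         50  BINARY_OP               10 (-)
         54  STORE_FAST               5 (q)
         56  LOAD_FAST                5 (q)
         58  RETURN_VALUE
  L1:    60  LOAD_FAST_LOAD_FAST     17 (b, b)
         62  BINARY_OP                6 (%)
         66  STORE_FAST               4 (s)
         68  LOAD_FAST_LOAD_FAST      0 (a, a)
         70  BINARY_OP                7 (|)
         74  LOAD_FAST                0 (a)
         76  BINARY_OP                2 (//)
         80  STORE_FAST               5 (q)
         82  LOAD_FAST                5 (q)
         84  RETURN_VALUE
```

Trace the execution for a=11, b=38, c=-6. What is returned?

LOAD_FAST_LOAD_FAST c,b → push -6,38. Stack: [-6, 38]
BINARY_OP + → -6 + 38 = 32. Stack: [32]
LOAD_CONST → push 11. Stack: [32, 11]
BINARY_OP * → 32 * 11 = 352. Stack: [352]
STORE_FAST m → m=352. Stack: []
LOAD_FAST_LOAD_FAST b,c → push 38,-6. Stack: [38, -6]
COMPARE_OP bool(!=) → 38 vs -6 = True. Stack: [True]
POP_JUMP_IF_FALSE → pop True; no jump. Stack: []
LOAD_CONST → push 5. Stack: [5]
LOAD_FAST b → push 38. Stack: [5, 38]
BINARY_OP | → 5 | 38 = 39. Stack: [39]
STORE_FAST s → s=39. Stack: []
LOAD_FAST a → push 11. Stack: [11]
LOAD_CONST → push 9. Stack: [11, 9]
BINARY_OP - → 11 - 9 = 2. Stack: [2]
LOAD_FAST_LOAD_FAST a,s → push 11,39. Stack: [2, 11, 39]
BINARY_OP + → 11 + 39 = 50. Stack: [2, 50]
BINARY_OP - → 2 - 50 = -48. Stack: [-48]
STORE_FAST q → q=-48. Stack: []
LOAD_FAST q → push -48. Stack: [-48]
RETURN_VALUE → return -48.

-48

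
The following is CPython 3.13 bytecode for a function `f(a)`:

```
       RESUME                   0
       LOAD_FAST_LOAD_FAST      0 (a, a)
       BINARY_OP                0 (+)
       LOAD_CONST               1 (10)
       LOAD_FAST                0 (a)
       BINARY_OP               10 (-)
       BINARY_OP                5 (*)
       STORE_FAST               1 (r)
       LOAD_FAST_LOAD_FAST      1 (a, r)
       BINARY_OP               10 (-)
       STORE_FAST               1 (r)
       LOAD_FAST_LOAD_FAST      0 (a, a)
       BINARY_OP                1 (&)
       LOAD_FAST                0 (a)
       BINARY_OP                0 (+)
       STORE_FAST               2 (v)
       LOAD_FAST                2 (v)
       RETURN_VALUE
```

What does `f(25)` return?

50

LOAD_FAST_LOAD_FAST a,a → push 25,25. Stack: [25, 25]
BINARY_OP + → 25 + 25 = 50. Stack: [50]
LOAD_CONST → push 10. Stack: [50, 10]
LOAD_FAST a → push 25. Stack: [50, 10, 25]
BINARY_OP - → 10 - 25 = -15. Stack: [50, -15]
BINARY_OP * → 50 * -15 = -750. Stack: [-750]
STORE_FAST r → r=-750. Stack: []
LOAD_FAST_LOAD_FAST a,r → push 25,-750. Stack: [25, -750]
BINARY_OP - → 25 - -750 = 775. Stack: [775]
STORE_FAST r → r=775. Stack: []
LOAD_FAST_LOAD_FAST a,a → push 25,25. Stack: [25, 25]
BINARY_OP & → 25 & 25 = 25. Stack: [25]
LOAD_FAST a → push 25. Stack: [25, 25]
BINARY_OP + → 25 + 25 = 50. Stack: [50]
STORE_FAST v → v=50. Stack: []
LOAD_FAST v → push 50. Stack: [50]
RETURN_VALUE → return 50.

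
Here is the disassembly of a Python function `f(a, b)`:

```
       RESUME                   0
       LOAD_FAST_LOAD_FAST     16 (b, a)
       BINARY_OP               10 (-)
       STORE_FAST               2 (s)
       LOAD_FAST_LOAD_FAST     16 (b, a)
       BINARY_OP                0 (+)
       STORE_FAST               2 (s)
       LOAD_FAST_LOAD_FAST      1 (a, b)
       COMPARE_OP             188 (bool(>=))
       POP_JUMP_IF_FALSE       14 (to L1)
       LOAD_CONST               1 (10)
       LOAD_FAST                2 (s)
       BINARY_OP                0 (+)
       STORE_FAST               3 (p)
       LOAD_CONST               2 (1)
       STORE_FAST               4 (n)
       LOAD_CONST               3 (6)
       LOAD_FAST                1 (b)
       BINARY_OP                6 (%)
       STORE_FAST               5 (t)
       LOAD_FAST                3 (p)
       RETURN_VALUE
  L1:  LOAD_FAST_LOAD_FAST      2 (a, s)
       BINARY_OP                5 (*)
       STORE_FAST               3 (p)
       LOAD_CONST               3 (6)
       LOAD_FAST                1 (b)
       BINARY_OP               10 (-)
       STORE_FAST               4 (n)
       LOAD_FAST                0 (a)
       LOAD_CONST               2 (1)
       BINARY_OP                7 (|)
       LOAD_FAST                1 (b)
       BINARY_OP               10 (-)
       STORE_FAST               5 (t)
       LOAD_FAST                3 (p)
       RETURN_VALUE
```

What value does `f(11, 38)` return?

LOAD_FAST_LOAD_FAST b,a → push 38,11. Stack: [38, 11]
BINARY_OP - → 38 - 11 = 27. Stack: [27]
STORE_FAST s → s=27. Stack: []
LOAD_FAST_LOAD_FAST b,a → push 38,11. Stack: [38, 11]
BINARY_OP + → 38 + 11 = 49. Stack: [49]
STORE_FAST s → s=49. Stack: []
LOAD_FAST_LOAD_FAST a,b → push 11,38. Stack: [11, 38]
COMPARE_OP bool(>=) → 11 vs 38 = False. Stack: [False]
POP_JUMP_IF_FALSE → pop False; jump. Stack: []
LOAD_FAST_LOAD_FAST a,s → push 11,49. Stack: [11, 49]
BINARY_OP * → 11 * 49 = 539. Stack: [539]
STORE_FAST p → p=539. Stack: []
LOAD_CONST → push 6. Stack: [6]
LOAD_FAST b → push 38. Stack: [6, 38]
BINARY_OP - → 6 - 38 = -32. Stack: [-32]
STORE_FAST n → n=-32. Stack: []
LOAD_FAST a → push 11. Stack: [11]
LOAD_CONST → push 1. Stack: [11, 1]
BINARY_OP | → 11 | 1 = 11. Stack: [11]
LOAD_FAST b → push 38. Stack: [11, 38]
BINARY_OP - → 11 - 38 = -27. Stack: [-27]
STORE_FAST t → t=-27. Stack: []
LOAD_FAST p → push 539. Stack: [539]
RETURN_VALUE → return 539.

539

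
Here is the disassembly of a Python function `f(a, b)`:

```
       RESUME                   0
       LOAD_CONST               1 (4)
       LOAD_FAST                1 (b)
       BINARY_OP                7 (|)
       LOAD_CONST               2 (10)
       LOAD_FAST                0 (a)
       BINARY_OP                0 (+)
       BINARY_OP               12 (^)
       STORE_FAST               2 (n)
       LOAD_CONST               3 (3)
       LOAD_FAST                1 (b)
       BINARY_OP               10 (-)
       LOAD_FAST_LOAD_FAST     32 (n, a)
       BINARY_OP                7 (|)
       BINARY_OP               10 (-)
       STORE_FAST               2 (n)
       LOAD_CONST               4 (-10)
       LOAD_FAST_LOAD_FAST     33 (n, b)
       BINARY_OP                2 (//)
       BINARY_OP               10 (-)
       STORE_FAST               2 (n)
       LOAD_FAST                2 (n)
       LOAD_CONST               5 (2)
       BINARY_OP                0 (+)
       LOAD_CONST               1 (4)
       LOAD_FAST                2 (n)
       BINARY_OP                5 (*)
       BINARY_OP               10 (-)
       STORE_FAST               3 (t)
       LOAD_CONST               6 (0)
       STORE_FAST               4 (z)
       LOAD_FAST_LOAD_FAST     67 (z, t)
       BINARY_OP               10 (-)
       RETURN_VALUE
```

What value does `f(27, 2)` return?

LOAD_CONST → push 4. Stack: [4]
LOAD_FAST b → push 2. Stack: [4, 2]
BINARY_OP | → 4 | 2 = 6. Stack: [6]
LOAD_CONST → push 10. Stack: [6, 10]
LOAD_FAST a → push 27. Stack: [6, 10, 27]
BINARY_OP + → 10 + 27 = 37. Stack: [6, 37]
BINARY_OP ^ → 6 ^ 37 = 35. Stack: [35]
STORE_FAST n → n=35. Stack: []
LOAD_CONST → push 3. Stack: [3]
LOAD_FAST b → push 2. Stack: [3, 2]
BINARY_OP - → 3 - 2 = 1. Stack: [1]
LOAD_FAST_LOAD_FAST n,a → push 35,27. Stack: [1, 35, 27]
BINARY_OP | → 35 | 27 = 59. Stack: [1, 59]
BINARY_OP - → 1 - 59 = -58. Stack: [-58]
STORE_FAST n → n=-58. Stack: []
LOAD_CONST → push -10. Stack: [-10]
LOAD_FAST_LOAD_FAST n,b → push -58,2. Stack: [-10, -58, 2]
BINARY_OP // → -58 // 2 = -29. Stack: [-10, -29]
BINARY_OP - → -10 - -29 = 19. Stack: [19]
STORE_FAST n → n=19. Stack: []
LOAD_FAST n → push 19. Stack: [19]
LOAD_CONST → push 2. Stack: [19, 2]
BINARY_OP + → 19 + 2 = 21. Stack: [21]
LOAD_CONST → push 4. Stack: [21, 4]
LOAD_FAST n → push 19. Stack: [21, 4, 19]
BINARY_OP * → 4 * 19 = 76. Stack: [21, 76]
BINARY_OP - → 21 - 76 = -55. Stack: [-55]
STORE_FAST t → t=-55. Stack: []
LOAD_CONST → push 0. Stack: [0]
STORE_FAST z → z=0. Stack: []
LOAD_FAST_LOAD_FAST z,t → push 0,-55. Stack: [0, -55]
BINARY_OP - → 0 - -55 = 55. Stack: [55]
RETURN_VALUE → return 55.

55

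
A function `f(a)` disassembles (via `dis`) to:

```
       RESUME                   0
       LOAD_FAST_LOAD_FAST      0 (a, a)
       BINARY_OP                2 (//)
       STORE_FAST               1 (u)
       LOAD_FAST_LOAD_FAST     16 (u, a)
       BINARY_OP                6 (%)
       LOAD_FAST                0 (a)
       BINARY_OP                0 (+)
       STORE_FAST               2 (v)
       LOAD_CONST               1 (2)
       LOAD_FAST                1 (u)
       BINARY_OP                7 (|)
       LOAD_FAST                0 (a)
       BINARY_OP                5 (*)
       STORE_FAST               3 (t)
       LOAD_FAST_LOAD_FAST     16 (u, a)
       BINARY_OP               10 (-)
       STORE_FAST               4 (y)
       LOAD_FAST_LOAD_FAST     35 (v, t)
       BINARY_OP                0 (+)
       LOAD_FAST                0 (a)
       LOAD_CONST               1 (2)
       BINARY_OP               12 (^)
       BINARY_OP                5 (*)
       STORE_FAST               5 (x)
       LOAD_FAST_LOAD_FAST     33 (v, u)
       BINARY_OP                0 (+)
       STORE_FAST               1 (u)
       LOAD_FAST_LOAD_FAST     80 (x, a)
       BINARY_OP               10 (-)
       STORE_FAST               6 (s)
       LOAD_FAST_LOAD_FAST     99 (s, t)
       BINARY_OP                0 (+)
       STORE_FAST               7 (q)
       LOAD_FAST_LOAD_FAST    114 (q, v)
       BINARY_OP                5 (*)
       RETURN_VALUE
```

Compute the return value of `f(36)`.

206534

LOAD_FAST_LOAD_FAST a,a → push 36,36. Stack: [36, 36]
BINARY_OP // → 36 // 36 = 1. Stack: [1]
STORE_FAST u → u=1. Stack: []
LOAD_FAST_LOAD_FAST u,a → push 1,36. Stack: [1, 36]
BINARY_OP % → 1 % 36 = 1. Stack: [1]
LOAD_FAST a → push 36. Stack: [1, 36]
BINARY_OP + → 1 + 36 = 37. Stack: [37]
STORE_FAST v → v=37. Stack: []
LOAD_CONST → push 2. Stack: [2]
LOAD_FAST u → push 1. Stack: [2, 1]
BINARY_OP | → 2 | 1 = 3. Stack: [3]
LOAD_FAST a → push 36. Stack: [3, 36]
BINARY_OP * → 3 * 36 = 108. Stack: [108]
STORE_FAST t → t=108. Stack: []
LOAD_FAST_LOAD_FAST u,a → push 1,36. Stack: [1, 36]
BINARY_OP - → 1 - 36 = -35. Stack: [-35]
STORE_FAST y → y=-35. Stack: []
LOAD_FAST_LOAD_FAST v,t → push 37,108. Stack: [37, 108]
BINARY_OP + → 37 + 108 = 145. Stack: [145]
LOAD_FAST a → push 36. Stack: [145, 36]
LOAD_CONST → push 2. Stack: [145, 36, 2]
BINARY_OP ^ → 36 ^ 2 = 38. Stack: [145, 38]
BINARY_OP * → 145 * 38 = 5510. Stack: [5510]
STORE_FAST x → x=5510. Stack: []
LOAD_FAST_LOAD_FAST v,u → push 37,1. Stack: [37, 1]
BINARY_OP + → 37 + 1 = 38. Stack: [38]
STORE_FAST u → u=38. Stack: []
LOAD_FAST_LOAD_FAST x,a → push 5510,36. Stack: [5510, 36]
BINARY_OP - → 5510 - 36 = 5474. Stack: [5474]
STORE_FAST s → s=5474. Stack: []
LOAD_FAST_LOAD_FAST s,t → push 5474,108. Stack: [5474, 108]
BINARY_OP + → 5474 + 108 = 5582. Stack: [5582]
STORE_FAST q → q=5582. Stack: []
LOAD_FAST_LOAD_FAST q,v → push 5582,37. Stack: [5582, 37]
BINARY_OP * → 5582 * 37 = 206534. Stack: [206534]
RETURN_VALUE → return 206534.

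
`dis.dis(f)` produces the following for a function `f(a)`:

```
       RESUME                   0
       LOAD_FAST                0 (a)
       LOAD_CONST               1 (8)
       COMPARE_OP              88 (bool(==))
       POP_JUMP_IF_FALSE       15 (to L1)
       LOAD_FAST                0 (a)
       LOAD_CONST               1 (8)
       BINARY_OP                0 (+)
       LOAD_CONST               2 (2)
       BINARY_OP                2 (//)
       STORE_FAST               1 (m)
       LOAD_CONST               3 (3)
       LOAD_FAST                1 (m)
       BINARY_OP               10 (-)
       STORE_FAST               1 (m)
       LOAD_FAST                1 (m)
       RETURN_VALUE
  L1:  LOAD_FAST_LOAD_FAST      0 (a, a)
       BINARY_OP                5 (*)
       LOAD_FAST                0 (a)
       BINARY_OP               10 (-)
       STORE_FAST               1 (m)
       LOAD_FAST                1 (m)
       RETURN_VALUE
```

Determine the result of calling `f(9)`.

72

LOAD_FAST a → push 9. Stack: [9]
LOAD_CONST → push 8. Stack: [9, 8]
COMPARE_OP bool(==) → 9 vs 8 = False. Stack: [False]
POP_JUMP_IF_FALSE → pop False; jump. Stack: []
LOAD_FAST_LOAD_FAST a,a → push 9,9. Stack: [9, 9]
BINARY_OP * → 9 * 9 = 81. Stack: [81]
LOAD_FAST a → push 9. Stack: [81, 9]
BINARY_OP - → 81 - 9 = 72. Stack: [72]
STORE_FAST m → m=72. Stack: []
LOAD_FAST m → push 72. Stack: [72]
RETURN_VALUE → return 72.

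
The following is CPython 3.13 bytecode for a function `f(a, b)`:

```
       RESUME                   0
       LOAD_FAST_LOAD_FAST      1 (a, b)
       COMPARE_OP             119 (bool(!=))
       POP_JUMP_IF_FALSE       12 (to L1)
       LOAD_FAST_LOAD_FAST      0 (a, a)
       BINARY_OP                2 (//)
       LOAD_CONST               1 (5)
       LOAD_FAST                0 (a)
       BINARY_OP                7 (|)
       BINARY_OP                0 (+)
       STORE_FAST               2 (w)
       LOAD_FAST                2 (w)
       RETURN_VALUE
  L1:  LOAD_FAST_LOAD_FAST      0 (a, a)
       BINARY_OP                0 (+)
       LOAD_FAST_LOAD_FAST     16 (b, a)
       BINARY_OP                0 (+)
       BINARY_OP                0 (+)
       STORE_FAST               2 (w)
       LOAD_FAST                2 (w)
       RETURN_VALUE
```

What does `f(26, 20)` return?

32

LOAD_FAST_LOAD_FAST a,b → push 26,20. Stack: [26, 20]
COMPARE_OP bool(!=) → 26 vs 20 = True. Stack: [True]
POP_JUMP_IF_FALSE → pop True; no jump. Stack: []
LOAD_FAST_LOAD_FAST a,a → push 26,26. Stack: [26, 26]
BINARY_OP // → 26 // 26 = 1. Stack: [1]
LOAD_CONST → push 5. Stack: [1, 5]
LOAD_FAST a → push 26. Stack: [1, 5, 26]
BINARY_OP | → 5 | 26 = 31. Stack: [1, 31]
BINARY_OP + → 1 + 31 = 32. Stack: [32]
STORE_FAST w → w=32. Stack: []
LOAD_FAST w → push 32. Stack: [32]
RETURN_VALUE → return 32.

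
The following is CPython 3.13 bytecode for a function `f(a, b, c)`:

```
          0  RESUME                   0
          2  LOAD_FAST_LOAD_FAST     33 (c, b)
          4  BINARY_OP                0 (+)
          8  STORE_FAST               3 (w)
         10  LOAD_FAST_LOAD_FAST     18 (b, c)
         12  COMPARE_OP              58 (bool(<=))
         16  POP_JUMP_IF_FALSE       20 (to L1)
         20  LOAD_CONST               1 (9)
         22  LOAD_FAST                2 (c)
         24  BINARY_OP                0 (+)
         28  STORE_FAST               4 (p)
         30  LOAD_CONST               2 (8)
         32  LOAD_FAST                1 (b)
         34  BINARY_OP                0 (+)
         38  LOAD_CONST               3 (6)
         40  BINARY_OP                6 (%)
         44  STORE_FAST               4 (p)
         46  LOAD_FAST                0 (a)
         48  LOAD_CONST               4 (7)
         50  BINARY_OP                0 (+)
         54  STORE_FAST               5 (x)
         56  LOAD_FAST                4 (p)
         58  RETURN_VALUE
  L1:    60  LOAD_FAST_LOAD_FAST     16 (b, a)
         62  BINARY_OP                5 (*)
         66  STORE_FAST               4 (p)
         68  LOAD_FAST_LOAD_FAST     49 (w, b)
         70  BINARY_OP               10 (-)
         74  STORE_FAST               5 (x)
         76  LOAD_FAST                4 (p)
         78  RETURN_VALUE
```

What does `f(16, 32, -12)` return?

512

LOAD_FAST_LOAD_FAST c,b → push -12,32. Stack: [-12, 32]
BINARY_OP + → -12 + 32 = 20. Stack: [20]
STORE_FAST w → w=20. Stack: []
LOAD_FAST_LOAD_FAST b,c → push 32,-12. Stack: [32, -12]
COMPARE_OP bool(<=) → 32 vs -12 = False. Stack: [False]
POP_JUMP_IF_FALSE → pop False; jump. Stack: []
LOAD_FAST_LOAD_FAST b,a → push 32,16. Stack: [32, 16]
BINARY_OP * → 32 * 16 = 512. Stack: [512]
STORE_FAST p → p=512. Stack: []
LOAD_FAST_LOAD_FAST w,b → push 20,32. Stack: [20, 32]
BINARY_OP - → 20 - 32 = -12. Stack: [-12]
STORE_FAST x → x=-12. Stack: []
LOAD_FAST p → push 512. Stack: [512]
RETURN_VALUE → return 512.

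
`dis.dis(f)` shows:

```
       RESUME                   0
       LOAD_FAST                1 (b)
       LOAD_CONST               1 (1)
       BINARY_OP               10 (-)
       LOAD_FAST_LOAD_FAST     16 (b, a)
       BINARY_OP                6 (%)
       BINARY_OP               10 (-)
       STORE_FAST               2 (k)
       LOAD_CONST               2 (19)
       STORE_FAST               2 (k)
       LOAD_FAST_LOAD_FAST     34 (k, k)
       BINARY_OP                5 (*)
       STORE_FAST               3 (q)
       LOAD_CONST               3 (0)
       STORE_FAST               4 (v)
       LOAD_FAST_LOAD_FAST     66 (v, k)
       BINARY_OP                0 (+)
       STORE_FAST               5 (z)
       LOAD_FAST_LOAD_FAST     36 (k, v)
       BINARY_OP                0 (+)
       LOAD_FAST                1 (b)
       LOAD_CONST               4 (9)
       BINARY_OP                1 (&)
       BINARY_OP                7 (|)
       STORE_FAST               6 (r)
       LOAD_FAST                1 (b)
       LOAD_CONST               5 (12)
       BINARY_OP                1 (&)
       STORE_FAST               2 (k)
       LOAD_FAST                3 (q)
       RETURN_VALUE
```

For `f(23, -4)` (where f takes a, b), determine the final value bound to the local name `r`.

27

LOAD_FAST b → push -4. Stack: [-4]
LOAD_CONST → push 1. Stack: [-4, 1]
BINARY_OP - → -4 - 1 = -5. Stack: [-5]
LOAD_FAST_LOAD_FAST b,a → push -4,23. Stack: [-5, -4, 23]
BINARY_OP % → -4 % 23 = 19. Stack: [-5, 19]
BINARY_OP - → -5 - 19 = -24. Stack: [-24]
STORE_FAST k → k=-24. Stack: []
LOAD_CONST → push 19. Stack: [19]
STORE_FAST k → k=19. Stack: []
LOAD_FAST_LOAD_FAST k,k → push 19,19. Stack: [19, 19]
BINARY_OP * → 19 * 19 = 361. Stack: [361]
STORE_FAST q → q=361. Stack: []
LOAD_CONST → push 0. Stack: [0]
STORE_FAST v → v=0. Stack: []
LOAD_FAST_LOAD_FAST v,k → push 0,19. Stack: [0, 19]
BINARY_OP + → 0 + 19 = 19. Stack: [19]
STORE_FAST z → z=19. Stack: []
LOAD_FAST_LOAD_FAST k,v → push 19,0. Stack: [19, 0]
BINARY_OP + → 19 + 0 = 19. Stack: [19]
LOAD_FAST b → push -4. Stack: [19, -4]
LOAD_CONST → push 9. Stack: [19, -4, 9]
BINARY_OP & → -4 & 9 = 8. Stack: [19, 8]
BINARY_OP | → 19 | 8 = 27. Stack: [27]
STORE_FAST r → r=27. Stack: []
LOAD_FAST b → push -4. Stack: [-4]
LOAD_CONST → push 12. Stack: [-4, 12]
BINARY_OP & → -4 & 12 = 12. Stack: [12]
STORE_FAST k → k=12. Stack: []
LOAD_FAST q → push 361. Stack: [361]
RETURN_VALUE → return 361.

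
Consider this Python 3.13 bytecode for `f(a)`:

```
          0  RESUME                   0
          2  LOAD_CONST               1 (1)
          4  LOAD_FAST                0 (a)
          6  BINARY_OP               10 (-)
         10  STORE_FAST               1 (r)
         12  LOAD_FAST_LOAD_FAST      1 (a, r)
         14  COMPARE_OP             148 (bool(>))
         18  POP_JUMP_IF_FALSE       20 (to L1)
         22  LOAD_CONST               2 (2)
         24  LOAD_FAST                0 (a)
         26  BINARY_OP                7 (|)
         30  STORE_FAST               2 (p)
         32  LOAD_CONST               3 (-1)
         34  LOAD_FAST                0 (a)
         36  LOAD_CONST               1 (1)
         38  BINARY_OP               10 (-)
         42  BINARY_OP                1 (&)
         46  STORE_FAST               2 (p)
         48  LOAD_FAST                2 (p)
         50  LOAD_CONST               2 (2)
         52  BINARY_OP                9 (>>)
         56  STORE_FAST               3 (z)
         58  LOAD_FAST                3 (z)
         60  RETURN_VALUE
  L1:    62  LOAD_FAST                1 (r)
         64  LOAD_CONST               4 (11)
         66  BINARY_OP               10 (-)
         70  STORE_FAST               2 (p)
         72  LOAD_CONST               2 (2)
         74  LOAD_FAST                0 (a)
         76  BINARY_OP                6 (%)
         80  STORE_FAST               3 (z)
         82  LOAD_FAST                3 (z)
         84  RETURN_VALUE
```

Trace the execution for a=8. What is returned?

1

LOAD_CONST → push 1. Stack: [1]
LOAD_FAST a → push 8. Stack: [1, 8]
BINARY_OP - → 1 - 8 = -7. Stack: [-7]
STORE_FAST r → r=-7. Stack: []
LOAD_FAST_LOAD_FAST a,r → push 8,-7. Stack: [8, -7]
COMPARE_OP bool(>) → 8 vs -7 = True. Stack: [True]
POP_JUMP_IF_FALSE → pop True; no jump. Stack: []
LOAD_CONST → push 2. Stack: [2]
LOAD_FAST a → push 8. Stack: [2, 8]
BINARY_OP | → 2 | 8 = 10. Stack: [10]
STORE_FAST p → p=10. Stack: []
LOAD_CONST → push -1. Stack: [-1]
LOAD_FAST a → push 8. Stack: [-1, 8]
LOAD_CONST → push 1. Stack: [-1, 8, 1]
BINARY_OP - → 8 - 1 = 7. Stack: [-1, 7]
BINARY_OP & → -1 & 7 = 7. Stack: [7]
STORE_FAST p → p=7. Stack: []
LOAD_FAST p → push 7. Stack: [7]
LOAD_CONST → push 2. Stack: [7, 2]
BINARY_OP >> → 7 >> 2 = 1. Stack: [1]
STORE_FAST z → z=1. Stack: []
LOAD_FAST z → push 1. Stack: [1]
RETURN_VALUE → return 1.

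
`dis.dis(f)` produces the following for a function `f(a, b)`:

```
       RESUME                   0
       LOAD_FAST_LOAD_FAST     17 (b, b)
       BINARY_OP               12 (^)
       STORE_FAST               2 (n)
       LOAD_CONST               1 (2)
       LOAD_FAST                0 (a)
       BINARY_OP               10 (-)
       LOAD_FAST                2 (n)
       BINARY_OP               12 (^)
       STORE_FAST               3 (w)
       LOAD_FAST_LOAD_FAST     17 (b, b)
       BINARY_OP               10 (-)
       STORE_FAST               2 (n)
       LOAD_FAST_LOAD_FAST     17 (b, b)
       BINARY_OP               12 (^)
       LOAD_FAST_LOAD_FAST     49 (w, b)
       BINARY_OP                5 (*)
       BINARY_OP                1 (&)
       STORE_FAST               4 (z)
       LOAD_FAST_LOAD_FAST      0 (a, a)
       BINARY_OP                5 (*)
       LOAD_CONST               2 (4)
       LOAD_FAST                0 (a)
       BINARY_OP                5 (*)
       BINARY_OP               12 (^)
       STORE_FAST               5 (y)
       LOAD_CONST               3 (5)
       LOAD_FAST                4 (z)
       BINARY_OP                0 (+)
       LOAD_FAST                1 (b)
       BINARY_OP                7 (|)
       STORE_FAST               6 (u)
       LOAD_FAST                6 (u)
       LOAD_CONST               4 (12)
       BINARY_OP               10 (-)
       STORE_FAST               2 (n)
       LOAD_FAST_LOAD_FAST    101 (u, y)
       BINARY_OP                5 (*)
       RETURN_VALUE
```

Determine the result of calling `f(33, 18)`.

28083

LOAD_FAST_LOAD_FAST b,b → push 18,18. Stack: [18, 18]
BINARY_OP ^ → 18 ^ 18 = 0. Stack: [0]
STORE_FAST n → n=0. Stack: []
LOAD_CONST → push 2. Stack: [2]
LOAD_FAST a → push 33. Stack: [2, 33]
BINARY_OP - → 2 - 33 = -31. Stack: [-31]
LOAD_FAST n → push 0. Stack: [-31, 0]
BINARY_OP ^ → -31 ^ 0 = -31. Stack: [-31]
STORE_FAST w → w=-31. Stack: []
LOAD_FAST_LOAD_FAST b,b → push 18,18. Stack: [18, 18]
BINARY_OP - → 18 - 18 = 0. Stack: [0]
STORE_FAST n → n=0. Stack: []
LOAD_FAST_LOAD_FAST b,b → push 18,18. Stack: [18, 18]
BINARY_OP ^ → 18 ^ 18 = 0. Stack: [0]
LOAD_FAST_LOAD_FAST w,b → push -31,18. Stack: [0, -31, 18]
BINARY_OP * → -31 * 18 = -558. Stack: [0, -558]
BINARY_OP & → 0 & -558 = 0. Stack: [0]
STORE_FAST z → z=0. Stack: []
LOAD_FAST_LOAD_FAST a,a → push 33,33. Stack: [33, 33]
BINARY_OP * → 33 * 33 = 1089. Stack: [1089]
LOAD_CONST → push 4. Stack: [1089, 4]
LOAD_FAST a → push 33. Stack: [1089, 4, 33]
BINARY_OP * → 4 * 33 = 132. Stack: [1089, 132]
BINARY_OP ^ → 1089 ^ 132 = 1221. Stack: [1221]
STORE_FAST y → y=1221. Stack: []
LOAD_CONST → push 5. Stack: [5]
LOAD_FAST z → push 0. Stack: [5, 0]
BINARY_OP + → 5 + 0 = 5. Stack: [5]
LOAD_FAST b → push 18. Stack: [5, 18]
BINARY_OP | → 5 | 18 = 23. Stack: [23]
STORE_FAST u → u=23. Stack: []
LOAD_FAST u → push 23. Stack: [23]
LOAD_CONST → push 12. Stack: [23, 12]
BINARY_OP - → 23 - 12 = 11. Stack: [11]
STORE_FAST n → n=11. Stack: []
LOAD_FAST_LOAD_FAST u,y → push 23,1221. Stack: [23, 1221]
BINARY_OP * → 23 * 1221 = 28083. Stack: [28083]
RETURN_VALUE → return 28083.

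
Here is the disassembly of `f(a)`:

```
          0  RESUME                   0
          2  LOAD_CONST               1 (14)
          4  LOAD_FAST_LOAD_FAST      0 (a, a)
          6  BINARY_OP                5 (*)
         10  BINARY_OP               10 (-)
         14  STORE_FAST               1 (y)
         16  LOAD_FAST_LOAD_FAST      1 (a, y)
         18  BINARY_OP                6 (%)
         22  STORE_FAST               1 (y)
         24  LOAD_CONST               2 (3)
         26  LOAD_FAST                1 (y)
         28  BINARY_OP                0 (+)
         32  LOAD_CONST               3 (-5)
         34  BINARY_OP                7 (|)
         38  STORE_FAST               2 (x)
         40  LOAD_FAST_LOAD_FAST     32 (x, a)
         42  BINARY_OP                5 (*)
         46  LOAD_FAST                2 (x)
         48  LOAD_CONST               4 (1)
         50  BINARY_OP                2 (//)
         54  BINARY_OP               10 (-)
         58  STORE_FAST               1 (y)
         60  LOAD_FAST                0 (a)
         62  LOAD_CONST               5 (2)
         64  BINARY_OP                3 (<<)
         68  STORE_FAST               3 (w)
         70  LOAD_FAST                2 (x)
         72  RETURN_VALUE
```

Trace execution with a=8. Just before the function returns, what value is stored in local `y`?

-35

LOAD_CONST → push 14. Stack: [14]
LOAD_FAST_LOAD_FAST a,a → push 8,8. Stack: [14, 8, 8]
BINARY_OP * → 8 * 8 = 64. Stack: [14, 64]
BINARY_OP - → 14 - 64 = -50. Stack: [-50]
STORE_FAST y → y=-50. Stack: []
LOAD_FAST_LOAD_FAST a,y → push 8,-50. Stack: [8, -50]
BINARY_OP % → 8 % -50 = -42. Stack: [-42]
STORE_FAST y → y=-42. Stack: []
LOAD_CONST → push 3. Stack: [3]
LOAD_FAST y → push -42. Stack: [3, -42]
BINARY_OP + → 3 + -42 = -39. Stack: [-39]
LOAD_CONST → push -5. Stack: [-39, -5]
BINARY_OP | → -39 | -5 = -5. Stack: [-5]
STORE_FAST x → x=-5. Stack: []
LOAD_FAST_LOAD_FAST x,a → push -5,8. Stack: [-5, 8]
BINARY_OP * → -5 * 8 = -40. Stack: [-40]
LOAD_FAST x → push -5. Stack: [-40, -5]
LOAD_CONST → push 1. Stack: [-40, -5, 1]
BINARY_OP // → -5 // 1 = -5. Stack: [-40, -5]
BINARY_OP - → -40 - -5 = -35. Stack: [-35]
STORE_FAST y → y=-35. Stack: []
LOAD_FAST a → push 8. Stack: [8]
LOAD_CONST → push 2. Stack: [8, 2]
BINARY_OP << → 8 << 2 = 32. Stack: [32]
STORE_FAST w → w=32. Stack: []
LOAD_FAST x → push -5. Stack: [-5]
RETURN_VALUE → return -5.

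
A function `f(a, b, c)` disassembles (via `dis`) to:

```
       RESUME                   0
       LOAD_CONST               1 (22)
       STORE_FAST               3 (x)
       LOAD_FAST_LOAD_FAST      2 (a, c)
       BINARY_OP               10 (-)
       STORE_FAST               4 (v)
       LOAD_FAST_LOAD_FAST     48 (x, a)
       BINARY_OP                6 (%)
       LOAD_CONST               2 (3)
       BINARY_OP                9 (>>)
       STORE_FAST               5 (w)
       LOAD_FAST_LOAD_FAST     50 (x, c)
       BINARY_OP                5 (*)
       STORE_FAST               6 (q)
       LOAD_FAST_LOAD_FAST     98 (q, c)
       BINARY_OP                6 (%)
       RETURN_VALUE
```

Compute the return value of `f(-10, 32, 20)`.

0

LOAD_CONST → push 22. Stack: [22]
STORE_FAST x → x=22. Stack: []
LOAD_FAST_LOAD_FAST a,c → push -10,20. Stack: [-10, 20]
BINARY_OP - → -10 - 20 = -30. Stack: [-30]
STORE_FAST v → v=-30. Stack: []
LOAD_FAST_LOAD_FAST x,a → push 22,-10. Stack: [22, -10]
BINARY_OP % → 22 % -10 = -8. Stack: [-8]
LOAD_CONST → push 3. Stack: [-8, 3]
BINARY_OP >> → -8 >> 3 = -1. Stack: [-1]
STORE_FAST w → w=-1. Stack: []
LOAD_FAST_LOAD_FAST x,c → push 22,20. Stack: [22, 20]
BINARY_OP * → 22 * 20 = 440. Stack: [440]
STORE_FAST q → q=440. Stack: []
LOAD_FAST_LOAD_FAST q,c → push 440,20. Stack: [440, 20]
BINARY_OP % → 440 % 20 = 0. Stack: [0]
RETURN_VALUE → return 0.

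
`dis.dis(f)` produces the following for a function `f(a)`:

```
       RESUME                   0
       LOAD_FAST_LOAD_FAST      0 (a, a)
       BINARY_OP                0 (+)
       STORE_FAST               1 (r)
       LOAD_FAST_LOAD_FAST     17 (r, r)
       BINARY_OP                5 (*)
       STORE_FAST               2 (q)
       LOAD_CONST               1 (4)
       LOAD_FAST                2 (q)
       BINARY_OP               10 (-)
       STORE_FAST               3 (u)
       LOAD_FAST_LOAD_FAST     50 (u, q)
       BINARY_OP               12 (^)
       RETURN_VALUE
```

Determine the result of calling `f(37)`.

LOAD_FAST_LOAD_FAST a,a → push 37,37. Stack: [37, 37]
BINARY_OP + → 37 + 37 = 74. Stack: [74]
STORE_FAST r → r=74. Stack: []
LOAD_FAST_LOAD_FAST r,r → push 74,74. Stack: [74, 74]
BINARY_OP * → 74 * 74 = 5476. Stack: [5476]
STORE_FAST q → q=5476. Stack: []
LOAD_CONST → push 4. Stack: [4]
LOAD_FAST q → push 5476. Stack: [4, 5476]
BINARY_OP - → 4 - 5476 = -5472. Stack: [-5472]
STORE_FAST u → u=-5472. Stack: []
LOAD_FAST_LOAD_FAST u,q → push -5472,5476. Stack: [-5472, 5476]
BINARY_OP ^ → -5472 ^ 5476 = -60. Stack: [-60]
RETURN_VALUE → return -60.

-60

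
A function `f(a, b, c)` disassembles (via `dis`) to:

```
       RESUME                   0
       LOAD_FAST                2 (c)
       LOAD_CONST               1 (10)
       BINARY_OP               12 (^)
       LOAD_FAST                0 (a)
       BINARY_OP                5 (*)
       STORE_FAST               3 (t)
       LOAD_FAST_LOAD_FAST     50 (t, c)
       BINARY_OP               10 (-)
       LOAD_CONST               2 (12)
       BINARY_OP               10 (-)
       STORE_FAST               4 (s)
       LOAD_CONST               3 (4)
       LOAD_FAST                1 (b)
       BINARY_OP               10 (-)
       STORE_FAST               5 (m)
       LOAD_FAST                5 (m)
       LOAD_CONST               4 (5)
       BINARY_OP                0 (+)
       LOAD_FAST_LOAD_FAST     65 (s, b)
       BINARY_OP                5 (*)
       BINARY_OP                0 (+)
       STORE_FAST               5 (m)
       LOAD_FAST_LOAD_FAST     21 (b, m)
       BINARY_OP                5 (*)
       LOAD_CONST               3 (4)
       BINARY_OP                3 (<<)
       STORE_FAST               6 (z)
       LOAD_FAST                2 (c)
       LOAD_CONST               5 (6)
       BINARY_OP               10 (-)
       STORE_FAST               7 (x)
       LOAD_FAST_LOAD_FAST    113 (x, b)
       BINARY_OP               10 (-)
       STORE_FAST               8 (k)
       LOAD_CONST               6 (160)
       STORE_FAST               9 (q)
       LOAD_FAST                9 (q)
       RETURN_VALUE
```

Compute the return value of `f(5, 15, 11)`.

160

LOAD_FAST c → push 11. Stack: [11]
LOAD_CONST → push 10. Stack: [11, 10]
BINARY_OP ^ → 11 ^ 10 = 1. Stack: [1]
LOAD_FAST a → push 5. Stack: [1, 5]
BINARY_OP * → 1 * 5 = 5. Stack: [5]
STORE_FAST t → t=5. Stack: []
LOAD_FAST_LOAD_FAST t,c → push 5,11. Stack: [5, 11]
BINARY_OP - → 5 - 11 = -6. Stack: [-6]
LOAD_CONST → push 12. Stack: [-6, 12]
BINARY_OP - → -6 - 12 = -18. Stack: [-18]
STORE_FAST s → s=-18. Stack: []
LOAD_CONST → push 4. Stack: [4]
LOAD_FAST b → push 15. Stack: [4, 15]
BINARY_OP - → 4 - 15 = -11. Stack: [-11]
STORE_FAST m → m=-11. Stack: []
LOAD_FAST m → push -11. Stack: [-11]
LOAD_CONST → push 5. Stack: [-11, 5]
BINARY_OP + → -11 + 5 = -6. Stack: [-6]
LOAD_FAST_LOAD_FAST s,b → push -18,15. Stack: [-6, -18, 15]
BINARY_OP * → -18 * 15 = -270. Stack: [-6, -270]
BINARY_OP + → -6 + -270 = -276. Stack: [-276]
STORE_FAST m → m=-276. Stack: []
LOAD_FAST_LOAD_FAST b,m → push 15,-276. Stack: [15, -276]
BINARY_OP * → 15 * -276 = -4140. Stack: [-4140]
LOAD_CONST → push 4. Stack: [-4140, 4]
BINARY_OP << → -4140 << 4 = -66240. Stack: [-66240]
STORE_FAST z → z=-66240. Stack: []
LOAD_FAST c → push 11. Stack: [11]
LOAD_CONST → push 6. Stack: [11, 6]
BINARY_OP - → 11 - 6 = 5. Stack: [5]
STORE_FAST x → x=5. Stack: []
LOAD_FAST_LOAD_FAST x,b → push 5,15. Stack: [5, 15]
BINARY_OP - → 5 - 15 = -10. Stack: [-10]
STORE_FAST k → k=-10. Stack: []
LOAD_CONST → push 160. Stack: [160]
STORE_FAST q → q=160. Stack: []
LOAD_FAST q → push 160. Stack: [160]
RETURN_VALUE → return 160.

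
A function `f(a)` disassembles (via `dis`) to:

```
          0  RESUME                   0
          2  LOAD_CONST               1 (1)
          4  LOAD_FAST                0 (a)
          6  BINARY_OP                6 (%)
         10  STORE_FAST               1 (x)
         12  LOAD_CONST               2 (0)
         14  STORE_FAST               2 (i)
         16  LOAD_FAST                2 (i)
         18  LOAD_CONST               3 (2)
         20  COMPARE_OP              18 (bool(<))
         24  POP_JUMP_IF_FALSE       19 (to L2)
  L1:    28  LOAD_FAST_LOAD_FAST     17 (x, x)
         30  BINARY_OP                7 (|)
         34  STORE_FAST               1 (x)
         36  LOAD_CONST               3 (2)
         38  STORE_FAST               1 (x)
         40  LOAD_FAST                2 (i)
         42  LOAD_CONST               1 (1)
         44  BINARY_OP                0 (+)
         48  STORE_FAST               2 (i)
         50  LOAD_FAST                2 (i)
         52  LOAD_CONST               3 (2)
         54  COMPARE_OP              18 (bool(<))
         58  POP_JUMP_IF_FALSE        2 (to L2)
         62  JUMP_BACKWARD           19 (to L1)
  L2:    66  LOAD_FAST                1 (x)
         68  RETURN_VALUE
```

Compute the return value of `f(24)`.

LOAD_CONST → push 1. Stack: [1]
LOAD_FAST a → push 24. Stack: [1, 24]
BINARY_OP % → 1 % 24 = 1. Stack: [1]
STORE_FAST x → x=1. Stack: []
LOAD_CONST → push 0. Stack: [0]
STORE_FAST i → i=0. Stack: []
LOAD_FAST i → push 0. Stack: [0]
LOAD_CONST → push 2. Stack: [0, 2]
COMPARE_OP bool(<) → 0 vs 2 = True. Stack: [True]
POP_JUMP_IF_FALSE → pop True; no jump. Stack: []
LOAD_FAST_LOAD_FAST x,x → push 1,1. Stack: [1, 1]
BINARY_OP | → 1 | 1 = 1. Stack: [1]
STORE_FAST x → x=1. Stack: []
LOAD_CONST → push 2. Stack: [2]
STORE_FAST x → x=2. Stack: []
LOAD_FAST i → push 0. Stack: [0]
LOAD_CONST → push 1. Stack: [0, 1]
BINARY_OP + → 0 + 1 = 1. Stack: [1]
STORE_FAST i → i=1. Stack: []
LOAD_FAST i → push 1. Stack: [1]
LOAD_CONST → push 2. Stack: [1, 2]
COMPARE_OP bool(<) → 1 vs 2 = True. Stack: [True]
POP_JUMP_IF_FALSE → pop True; no jump. Stack: []
LOAD_FAST_LOAD_FAST x,x → push 2,2. Stack: [2, 2]
BINARY_OP | → 2 | 2 = 2. Stack: [2]
STORE_FAST x → x=2. Stack: []
LOAD_CONST → push 2. Stack: [2]
STORE_FAST x → x=2. Stack: []
LOAD_FAST i → push 1. Stack: [1]
LOAD_CONST → push 1. Stack: [1, 1]
BINARY_OP + → 1 + 1 = 2. Stack: [2]
STORE_FAST i → i=2. Stack: []
LOAD_FAST i → push 2. Stack: [2]
LOAD_CONST → push 2. Stack: [2, 2]
COMPARE_OP bool(<) → 2 vs 2 = False. Stack: [False]
POP_JUMP_IF_FALSE → pop False; jump. Stack: []
LOAD_FAST x → push 2. Stack: [2]
RETURN_VALUE → return 2.

2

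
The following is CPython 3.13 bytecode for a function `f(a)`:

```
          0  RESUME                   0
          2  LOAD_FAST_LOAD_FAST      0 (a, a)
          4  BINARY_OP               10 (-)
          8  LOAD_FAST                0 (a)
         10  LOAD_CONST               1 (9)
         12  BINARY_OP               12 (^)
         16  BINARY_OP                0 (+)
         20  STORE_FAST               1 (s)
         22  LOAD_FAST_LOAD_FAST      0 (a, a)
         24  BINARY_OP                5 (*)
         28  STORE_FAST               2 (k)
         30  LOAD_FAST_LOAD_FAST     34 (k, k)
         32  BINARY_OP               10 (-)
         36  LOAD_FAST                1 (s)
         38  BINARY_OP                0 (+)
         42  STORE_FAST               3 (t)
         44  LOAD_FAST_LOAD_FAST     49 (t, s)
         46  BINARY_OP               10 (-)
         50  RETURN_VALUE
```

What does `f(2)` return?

0

LOAD_FAST_LOAD_FAST a,a → push 2,2. Stack: [2, 2]
BINARY_OP - → 2 - 2 = 0. Stack: [0]
LOAD_FAST a → push 2. Stack: [0, 2]
LOAD_CONST → push 9. Stack: [0, 2, 9]
BINARY_OP ^ → 2 ^ 9 = 11. Stack: [0, 11]
BINARY_OP + → 0 + 11 = 11. Stack: [11]
STORE_FAST s → s=11. Stack: []
LOAD_FAST_LOAD_FAST a,a → push 2,2. Stack: [2, 2]
BINARY_OP * → 2 * 2 = 4. Stack: [4]
STORE_FAST k → k=4. Stack: []
LOAD_FAST_LOAD_FAST k,k → push 4,4. Stack: [4, 4]
BINARY_OP - → 4 - 4 = 0. Stack: [0]
LOAD_FAST s → push 11. Stack: [0, 11]
BINARY_OP + → 0 + 11 = 11. Stack: [11]
STORE_FAST t → t=11. Stack: []
LOAD_FAST_LOAD_FAST t,s → push 11,11. Stack: [11, 11]
BINARY_OP - → 11 - 11 = 0. Stack: [0]
RETURN_VALUE → return 0.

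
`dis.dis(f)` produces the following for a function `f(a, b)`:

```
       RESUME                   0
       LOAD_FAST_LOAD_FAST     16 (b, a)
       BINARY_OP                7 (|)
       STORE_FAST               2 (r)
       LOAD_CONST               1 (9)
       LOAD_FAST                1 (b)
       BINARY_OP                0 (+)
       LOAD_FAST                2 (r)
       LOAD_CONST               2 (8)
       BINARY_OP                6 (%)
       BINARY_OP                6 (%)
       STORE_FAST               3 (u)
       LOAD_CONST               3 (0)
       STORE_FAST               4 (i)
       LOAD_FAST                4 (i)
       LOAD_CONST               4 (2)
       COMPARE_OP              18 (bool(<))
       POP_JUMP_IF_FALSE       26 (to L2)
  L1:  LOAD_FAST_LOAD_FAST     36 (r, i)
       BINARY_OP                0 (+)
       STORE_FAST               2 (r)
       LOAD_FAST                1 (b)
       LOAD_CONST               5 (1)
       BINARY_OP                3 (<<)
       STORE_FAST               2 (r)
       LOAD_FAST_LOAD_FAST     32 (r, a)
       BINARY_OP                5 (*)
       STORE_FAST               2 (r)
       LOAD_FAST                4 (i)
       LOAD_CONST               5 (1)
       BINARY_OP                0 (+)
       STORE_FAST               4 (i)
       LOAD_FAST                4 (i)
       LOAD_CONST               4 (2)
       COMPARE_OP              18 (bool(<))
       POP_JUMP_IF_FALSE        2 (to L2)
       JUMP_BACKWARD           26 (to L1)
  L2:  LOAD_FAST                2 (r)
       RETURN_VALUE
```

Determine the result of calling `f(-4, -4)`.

LOAD_FAST_LOAD_FAST b,a → push -4,-4. Stack: [-4, -4]
BINARY_OP | → -4 | -4 = -4. Stack: [-4]
STORE_FAST r → r=-4. Stack: []
LOAD_CONST → push 9. Stack: [9]
LOAD_FAST b → push -4. Stack: [9, -4]
BINARY_OP + → 9 + -4 = 5. Stack: [5]
LOAD_FAST r → push -4. Stack: [5, -4]
LOAD_CONST → push 8. Stack: [5, -4, 8]
BINARY_OP % → -4 % 8 = 4. Stack: [5, 4]
BINARY_OP % → 5 % 4 = 1. Stack: [1]
STORE_FAST u → u=1. Stack: []
LOAD_CONST → push 0. Stack: [0]
STORE_FAST i → i=0. Stack: []
LOAD_FAST i → push 0. Stack: [0]
LOAD_CONST → push 2. Stack: [0, 2]
COMPARE_OP bool(<) → 0 vs 2 = True. Stack: [True]
POP_JUMP_IF_FALSE → pop True; no jump. Stack: []
LOAD_FAST_LOAD_FAST r,i → push -4,0. Stack: [-4, 0]
BINARY_OP + → -4 + 0 = -4. Stack: [-4]
STORE_FAST r → r=-4. Stack: []
LOAD_FAST b → push -4. Stack: [-4]
LOAD_CONST → push 1. Stack: [-4, 1]
BINARY_OP << → -4 << 1 = -8. Stack: [-8]
STORE_FAST r → r=-8. Stack: []
LOAD_FAST_LOAD_FAST r,a → push -8,-4. Stack: [-8, -4]
BINARY_OP * → -8 * -4 = 32. Stack: [32]
STORE_FAST r → r=32. Stack: []
LOAD_FAST i → push 0. Stack: [0]
LOAD_CONST → push 1. Stack: [0, 1]
BINARY_OP + → 0 + 1 = 1. Stack: [1]
STORE_FAST i → i=1. Stack: []
LOAD_FAST i → push 1. Stack: [1]
LOAD_CONST → push 2. Stack: [1, 2]
COMPARE_OP bool(<) → 1 vs 2 = True. Stack: [True]
POP_JUMP_IF_FALSE → pop True; no jump. Stack: []
LOAD_FAST_LOAD_FAST r,i → push 32,1. Stack: [32, 1]
BINARY_OP + → 32 + 1 = 33. Stack: [33]
STORE_FAST r → r=33. Stack: []
LOAD_FAST b → push -4. Stack: [-4]
LOAD_CONST → push 1. Stack: [-4, 1]
BINARY_OP << → -4 << 1 = -8. Stack: [-8]
STORE_FAST r → r=-8. Stack: []
LOAD_FAST_LOAD_FAST r,a → push -8,-4. Stack: [-8, -4]
BINARY_OP * → -8 * -4 = 32. Stack: [32]
STORE_FAST r → r=32. Stack: []
LOAD_FAST i → push 1. Stack: [1]
LOAD_CONST → push 1. Stack: [1, 1]
BINARY_OP + → 1 + 1 = 2. Stack: [2]
STORE_FAST i → i=2. Stack: []
LOAD_FAST i → push 2. Stack: [2]
LOAD_CONST → push 2. Stack: [2, 2]
COMPARE_OP bool(<) → 2 vs 2 = False. Stack: [False]
POP_JUMP_IF_FALSE → pop False; jump. Stack: []
LOAD_FAST r → push 32. Stack: [32]
RETURN_VALUE → return 32.

32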